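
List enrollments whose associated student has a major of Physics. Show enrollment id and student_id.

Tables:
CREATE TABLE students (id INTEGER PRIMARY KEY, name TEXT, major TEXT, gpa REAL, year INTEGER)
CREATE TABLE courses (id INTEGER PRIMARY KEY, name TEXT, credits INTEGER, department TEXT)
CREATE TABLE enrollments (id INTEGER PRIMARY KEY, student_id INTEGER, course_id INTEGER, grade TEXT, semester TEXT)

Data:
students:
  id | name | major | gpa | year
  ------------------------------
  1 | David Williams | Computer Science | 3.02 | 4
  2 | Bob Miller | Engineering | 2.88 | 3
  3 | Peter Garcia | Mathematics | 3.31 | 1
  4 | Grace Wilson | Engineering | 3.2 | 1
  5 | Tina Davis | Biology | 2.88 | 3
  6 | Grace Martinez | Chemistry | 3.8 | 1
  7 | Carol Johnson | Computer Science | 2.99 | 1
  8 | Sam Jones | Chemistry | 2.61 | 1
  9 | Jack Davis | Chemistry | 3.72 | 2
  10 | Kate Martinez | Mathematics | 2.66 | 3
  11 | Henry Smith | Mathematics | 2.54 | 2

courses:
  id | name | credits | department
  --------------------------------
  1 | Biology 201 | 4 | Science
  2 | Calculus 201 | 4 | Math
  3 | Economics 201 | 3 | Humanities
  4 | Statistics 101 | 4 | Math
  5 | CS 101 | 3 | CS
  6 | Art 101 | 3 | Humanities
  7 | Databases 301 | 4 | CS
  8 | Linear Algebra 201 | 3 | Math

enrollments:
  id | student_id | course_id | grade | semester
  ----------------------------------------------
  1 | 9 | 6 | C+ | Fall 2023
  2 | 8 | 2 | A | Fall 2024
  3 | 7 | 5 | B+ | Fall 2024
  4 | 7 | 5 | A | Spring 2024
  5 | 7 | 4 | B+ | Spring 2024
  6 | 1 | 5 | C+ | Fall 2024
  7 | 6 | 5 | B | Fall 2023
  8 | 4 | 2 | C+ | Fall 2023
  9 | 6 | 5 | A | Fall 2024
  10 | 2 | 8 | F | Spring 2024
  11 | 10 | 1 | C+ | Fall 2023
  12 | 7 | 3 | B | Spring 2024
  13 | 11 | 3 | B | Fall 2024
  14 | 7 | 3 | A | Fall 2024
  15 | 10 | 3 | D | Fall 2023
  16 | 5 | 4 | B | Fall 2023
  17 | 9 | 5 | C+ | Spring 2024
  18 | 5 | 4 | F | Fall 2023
SELECT id, student_id FROM enrollments WHERE student_id IN (SELECT id FROM students WHERE major = 'Physics')

Execution result:
(no rows)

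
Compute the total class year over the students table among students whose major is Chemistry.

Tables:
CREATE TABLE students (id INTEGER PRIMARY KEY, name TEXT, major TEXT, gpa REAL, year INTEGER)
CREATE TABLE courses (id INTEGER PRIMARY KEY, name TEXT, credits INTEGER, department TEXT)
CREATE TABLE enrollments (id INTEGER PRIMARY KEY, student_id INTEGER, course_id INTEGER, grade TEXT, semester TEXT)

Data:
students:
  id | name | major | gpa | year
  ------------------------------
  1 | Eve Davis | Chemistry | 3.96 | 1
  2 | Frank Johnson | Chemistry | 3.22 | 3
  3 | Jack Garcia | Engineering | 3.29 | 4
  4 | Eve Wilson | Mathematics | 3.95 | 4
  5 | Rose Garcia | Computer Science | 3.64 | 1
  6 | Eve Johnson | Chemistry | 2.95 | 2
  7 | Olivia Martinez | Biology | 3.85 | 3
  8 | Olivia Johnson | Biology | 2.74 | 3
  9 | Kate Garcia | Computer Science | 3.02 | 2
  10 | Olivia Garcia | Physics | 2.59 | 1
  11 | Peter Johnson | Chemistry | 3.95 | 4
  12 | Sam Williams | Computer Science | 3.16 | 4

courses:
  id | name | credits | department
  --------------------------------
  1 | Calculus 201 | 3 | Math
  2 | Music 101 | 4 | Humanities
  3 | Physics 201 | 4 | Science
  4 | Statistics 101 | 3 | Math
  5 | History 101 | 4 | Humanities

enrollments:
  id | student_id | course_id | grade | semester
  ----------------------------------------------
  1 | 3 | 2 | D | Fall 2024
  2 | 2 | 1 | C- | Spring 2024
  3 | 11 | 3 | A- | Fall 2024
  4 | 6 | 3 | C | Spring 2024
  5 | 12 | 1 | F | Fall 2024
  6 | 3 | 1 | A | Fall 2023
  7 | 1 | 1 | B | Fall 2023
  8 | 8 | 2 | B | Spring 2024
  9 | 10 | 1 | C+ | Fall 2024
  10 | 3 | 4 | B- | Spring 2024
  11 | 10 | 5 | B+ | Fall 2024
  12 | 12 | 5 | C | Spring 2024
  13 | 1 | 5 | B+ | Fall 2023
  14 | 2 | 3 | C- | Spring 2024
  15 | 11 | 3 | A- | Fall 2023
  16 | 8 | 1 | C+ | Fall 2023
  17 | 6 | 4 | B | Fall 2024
SELECT SUM(year) FROM students WHERE major = 'Chemistry'

Execution result:
10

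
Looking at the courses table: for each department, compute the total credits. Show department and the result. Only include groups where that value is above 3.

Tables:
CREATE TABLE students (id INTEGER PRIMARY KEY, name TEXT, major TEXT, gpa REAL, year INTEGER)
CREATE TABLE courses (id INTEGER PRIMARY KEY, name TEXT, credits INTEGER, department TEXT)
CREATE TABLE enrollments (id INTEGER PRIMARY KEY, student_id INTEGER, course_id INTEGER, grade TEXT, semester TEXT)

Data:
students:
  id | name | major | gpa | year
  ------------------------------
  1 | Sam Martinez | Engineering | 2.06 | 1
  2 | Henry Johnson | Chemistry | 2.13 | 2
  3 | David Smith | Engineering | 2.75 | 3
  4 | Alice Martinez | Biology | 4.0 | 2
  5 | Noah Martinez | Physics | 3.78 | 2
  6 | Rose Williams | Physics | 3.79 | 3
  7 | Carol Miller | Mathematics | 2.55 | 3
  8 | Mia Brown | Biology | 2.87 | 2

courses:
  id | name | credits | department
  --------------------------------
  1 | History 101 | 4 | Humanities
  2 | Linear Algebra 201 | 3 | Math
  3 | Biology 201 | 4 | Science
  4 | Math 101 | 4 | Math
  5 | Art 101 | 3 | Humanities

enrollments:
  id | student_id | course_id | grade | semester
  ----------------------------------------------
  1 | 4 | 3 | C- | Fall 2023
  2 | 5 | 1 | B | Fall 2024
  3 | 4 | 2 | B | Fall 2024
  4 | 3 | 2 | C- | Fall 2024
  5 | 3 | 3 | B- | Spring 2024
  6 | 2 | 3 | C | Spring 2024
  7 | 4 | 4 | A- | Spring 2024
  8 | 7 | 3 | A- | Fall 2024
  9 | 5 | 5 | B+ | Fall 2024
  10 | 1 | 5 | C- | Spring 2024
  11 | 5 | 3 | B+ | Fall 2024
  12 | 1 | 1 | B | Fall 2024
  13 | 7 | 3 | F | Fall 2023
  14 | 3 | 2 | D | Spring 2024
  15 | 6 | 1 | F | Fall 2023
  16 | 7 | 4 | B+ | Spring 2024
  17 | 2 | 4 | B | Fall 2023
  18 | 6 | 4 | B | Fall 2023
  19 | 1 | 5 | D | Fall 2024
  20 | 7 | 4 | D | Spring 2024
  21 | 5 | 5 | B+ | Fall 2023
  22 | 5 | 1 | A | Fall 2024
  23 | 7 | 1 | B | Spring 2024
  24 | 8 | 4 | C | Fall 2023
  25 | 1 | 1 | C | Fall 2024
SELECT department, SUM(credits) AS sum_credits FROM courses GROUP BY department HAVING SUM(credits) > 3

Execution result:
department | sum_credits
Humanities | 7
Math | 7
Science | 4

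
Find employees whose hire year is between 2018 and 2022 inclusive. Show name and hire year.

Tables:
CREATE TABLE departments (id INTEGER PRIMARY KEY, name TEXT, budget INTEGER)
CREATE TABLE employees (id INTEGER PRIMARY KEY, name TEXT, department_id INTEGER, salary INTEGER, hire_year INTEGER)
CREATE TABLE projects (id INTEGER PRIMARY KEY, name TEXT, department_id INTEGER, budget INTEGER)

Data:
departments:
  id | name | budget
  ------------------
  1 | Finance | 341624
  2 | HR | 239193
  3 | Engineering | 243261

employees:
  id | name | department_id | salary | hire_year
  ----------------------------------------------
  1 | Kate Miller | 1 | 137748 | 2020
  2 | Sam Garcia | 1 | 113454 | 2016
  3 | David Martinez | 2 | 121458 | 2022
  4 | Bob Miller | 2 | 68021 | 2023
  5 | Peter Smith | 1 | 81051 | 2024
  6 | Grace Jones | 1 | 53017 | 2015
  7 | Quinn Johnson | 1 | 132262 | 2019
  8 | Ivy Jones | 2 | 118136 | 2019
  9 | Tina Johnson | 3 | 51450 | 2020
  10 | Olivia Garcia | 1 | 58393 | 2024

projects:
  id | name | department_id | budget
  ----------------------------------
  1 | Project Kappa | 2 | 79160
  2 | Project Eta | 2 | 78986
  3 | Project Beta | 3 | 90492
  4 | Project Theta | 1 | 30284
SELECT name, hire_year FROM employees WHERE hire_year BETWEEN 2018 AND 2022

Execution result:
name | hire_year
Kate Miller | 2020
David Martinez | 2022
Quinn Johnson | 2019
Ivy Jones | 2019
Tina Johnson | 2020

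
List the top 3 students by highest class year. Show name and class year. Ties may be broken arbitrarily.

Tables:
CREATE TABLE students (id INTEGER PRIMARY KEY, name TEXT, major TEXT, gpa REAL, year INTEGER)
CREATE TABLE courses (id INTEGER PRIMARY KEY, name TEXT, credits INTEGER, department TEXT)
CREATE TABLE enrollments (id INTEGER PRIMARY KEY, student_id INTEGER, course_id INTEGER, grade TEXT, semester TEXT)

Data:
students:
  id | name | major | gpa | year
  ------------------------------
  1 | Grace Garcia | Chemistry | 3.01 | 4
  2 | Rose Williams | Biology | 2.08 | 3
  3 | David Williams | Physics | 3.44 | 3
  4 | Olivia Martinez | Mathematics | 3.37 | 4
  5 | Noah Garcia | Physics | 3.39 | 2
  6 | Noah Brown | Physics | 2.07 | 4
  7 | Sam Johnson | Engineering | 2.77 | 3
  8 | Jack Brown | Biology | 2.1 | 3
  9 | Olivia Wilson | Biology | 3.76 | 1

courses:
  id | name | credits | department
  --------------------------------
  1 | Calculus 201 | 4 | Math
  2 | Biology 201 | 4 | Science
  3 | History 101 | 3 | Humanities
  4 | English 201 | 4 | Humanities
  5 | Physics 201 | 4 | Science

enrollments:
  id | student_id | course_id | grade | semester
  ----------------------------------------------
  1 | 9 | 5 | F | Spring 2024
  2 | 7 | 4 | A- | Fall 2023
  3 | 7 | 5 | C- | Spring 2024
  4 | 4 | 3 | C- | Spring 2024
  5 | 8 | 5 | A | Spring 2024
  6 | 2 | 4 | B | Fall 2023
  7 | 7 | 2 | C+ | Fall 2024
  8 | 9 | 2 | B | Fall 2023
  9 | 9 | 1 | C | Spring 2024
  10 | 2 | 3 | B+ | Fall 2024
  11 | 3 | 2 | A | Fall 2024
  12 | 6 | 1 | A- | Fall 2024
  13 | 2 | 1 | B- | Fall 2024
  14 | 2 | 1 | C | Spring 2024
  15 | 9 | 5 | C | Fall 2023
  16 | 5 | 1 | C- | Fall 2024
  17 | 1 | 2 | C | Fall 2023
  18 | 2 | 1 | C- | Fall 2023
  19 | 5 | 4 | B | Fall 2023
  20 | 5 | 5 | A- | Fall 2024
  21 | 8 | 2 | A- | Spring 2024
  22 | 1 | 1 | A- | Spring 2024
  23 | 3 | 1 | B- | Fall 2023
SELECT name, year FROM students ORDER BY year DESC LIMIT 3

Execution result:
name | year
Grace Garcia | 4
Olivia Martinez | 4
Noah Brown | 4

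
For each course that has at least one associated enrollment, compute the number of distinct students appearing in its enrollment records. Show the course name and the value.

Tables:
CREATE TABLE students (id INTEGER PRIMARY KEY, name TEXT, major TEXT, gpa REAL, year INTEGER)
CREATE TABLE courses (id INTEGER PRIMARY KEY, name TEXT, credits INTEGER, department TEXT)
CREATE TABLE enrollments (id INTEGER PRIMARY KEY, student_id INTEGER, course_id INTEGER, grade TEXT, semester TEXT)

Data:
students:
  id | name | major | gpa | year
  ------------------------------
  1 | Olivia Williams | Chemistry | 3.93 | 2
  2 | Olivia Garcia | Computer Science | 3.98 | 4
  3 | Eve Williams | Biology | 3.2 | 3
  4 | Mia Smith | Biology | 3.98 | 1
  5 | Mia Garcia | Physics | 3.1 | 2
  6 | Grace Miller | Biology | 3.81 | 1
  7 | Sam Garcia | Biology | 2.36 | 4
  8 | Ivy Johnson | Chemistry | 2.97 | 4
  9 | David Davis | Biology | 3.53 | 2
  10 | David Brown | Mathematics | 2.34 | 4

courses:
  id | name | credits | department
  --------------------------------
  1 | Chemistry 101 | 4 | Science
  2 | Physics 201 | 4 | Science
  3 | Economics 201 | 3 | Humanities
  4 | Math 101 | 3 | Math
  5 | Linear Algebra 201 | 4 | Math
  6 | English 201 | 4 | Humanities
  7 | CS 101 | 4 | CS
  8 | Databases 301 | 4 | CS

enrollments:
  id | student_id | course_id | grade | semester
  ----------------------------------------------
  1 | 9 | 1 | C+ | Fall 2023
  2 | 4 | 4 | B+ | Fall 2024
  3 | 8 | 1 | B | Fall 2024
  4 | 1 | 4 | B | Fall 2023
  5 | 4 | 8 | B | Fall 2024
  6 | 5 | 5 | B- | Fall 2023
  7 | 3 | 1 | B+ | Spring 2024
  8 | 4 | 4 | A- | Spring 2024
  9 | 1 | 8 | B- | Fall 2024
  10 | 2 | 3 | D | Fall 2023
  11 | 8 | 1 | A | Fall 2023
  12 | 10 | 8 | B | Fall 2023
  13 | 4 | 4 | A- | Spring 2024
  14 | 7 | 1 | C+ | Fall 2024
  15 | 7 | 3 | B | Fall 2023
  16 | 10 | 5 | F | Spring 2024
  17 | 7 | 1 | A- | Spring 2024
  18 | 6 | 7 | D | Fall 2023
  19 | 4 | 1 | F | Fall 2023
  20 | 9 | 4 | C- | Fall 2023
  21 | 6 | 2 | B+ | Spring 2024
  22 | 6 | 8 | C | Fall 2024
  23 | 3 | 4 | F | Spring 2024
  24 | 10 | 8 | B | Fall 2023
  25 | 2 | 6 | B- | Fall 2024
SELECT p.name, COUNT(DISTINCT c.student_id) AS distinct_student_count FROM enrollments c JOIN courses p ON c.course_id = p.id GROUP BY p.id, p.name

Execution result:
name | distinct_student_count
Chemistry 101 | 5
Physics 201 | 1
Economics 201 | 2
Math 101 | 4
Linear Algebra 201 | 2
English 201 | 1
CS 101 | 1
Databases 301 | 4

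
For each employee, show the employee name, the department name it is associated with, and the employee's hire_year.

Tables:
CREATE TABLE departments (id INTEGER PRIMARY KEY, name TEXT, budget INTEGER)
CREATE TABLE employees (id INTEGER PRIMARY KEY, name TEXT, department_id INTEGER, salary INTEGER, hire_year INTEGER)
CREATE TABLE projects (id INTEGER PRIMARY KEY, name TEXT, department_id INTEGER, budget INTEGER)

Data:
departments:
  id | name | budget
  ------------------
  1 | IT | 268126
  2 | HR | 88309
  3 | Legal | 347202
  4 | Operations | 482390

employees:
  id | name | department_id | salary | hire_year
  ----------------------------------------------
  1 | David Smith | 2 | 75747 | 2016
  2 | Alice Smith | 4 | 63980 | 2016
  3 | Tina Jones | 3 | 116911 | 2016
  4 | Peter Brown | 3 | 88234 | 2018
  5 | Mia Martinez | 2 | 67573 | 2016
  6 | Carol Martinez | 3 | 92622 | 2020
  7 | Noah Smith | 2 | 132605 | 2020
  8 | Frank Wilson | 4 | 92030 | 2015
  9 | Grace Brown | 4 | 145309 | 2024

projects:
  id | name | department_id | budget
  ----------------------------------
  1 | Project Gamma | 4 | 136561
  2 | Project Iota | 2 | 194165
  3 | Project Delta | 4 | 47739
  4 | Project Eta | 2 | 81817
SELECT c.name, p.name AS department, c.hire_year FROM employees c JOIN departments p ON c.department_id = p.id

Execution result:
name | department | hire_year
David Smith | HR | 2016
Alice Smith | Operations | 2016
Tina Jones | Legal | 2016
Peter Brown | Legal | 2018
Mia Martinez | HR | 2016
Carol Martinez | Legal | 2020
Noah Smith | HR | 2020
Frank Wilson | Operations | 2015
Grace Brown | Operations | 2024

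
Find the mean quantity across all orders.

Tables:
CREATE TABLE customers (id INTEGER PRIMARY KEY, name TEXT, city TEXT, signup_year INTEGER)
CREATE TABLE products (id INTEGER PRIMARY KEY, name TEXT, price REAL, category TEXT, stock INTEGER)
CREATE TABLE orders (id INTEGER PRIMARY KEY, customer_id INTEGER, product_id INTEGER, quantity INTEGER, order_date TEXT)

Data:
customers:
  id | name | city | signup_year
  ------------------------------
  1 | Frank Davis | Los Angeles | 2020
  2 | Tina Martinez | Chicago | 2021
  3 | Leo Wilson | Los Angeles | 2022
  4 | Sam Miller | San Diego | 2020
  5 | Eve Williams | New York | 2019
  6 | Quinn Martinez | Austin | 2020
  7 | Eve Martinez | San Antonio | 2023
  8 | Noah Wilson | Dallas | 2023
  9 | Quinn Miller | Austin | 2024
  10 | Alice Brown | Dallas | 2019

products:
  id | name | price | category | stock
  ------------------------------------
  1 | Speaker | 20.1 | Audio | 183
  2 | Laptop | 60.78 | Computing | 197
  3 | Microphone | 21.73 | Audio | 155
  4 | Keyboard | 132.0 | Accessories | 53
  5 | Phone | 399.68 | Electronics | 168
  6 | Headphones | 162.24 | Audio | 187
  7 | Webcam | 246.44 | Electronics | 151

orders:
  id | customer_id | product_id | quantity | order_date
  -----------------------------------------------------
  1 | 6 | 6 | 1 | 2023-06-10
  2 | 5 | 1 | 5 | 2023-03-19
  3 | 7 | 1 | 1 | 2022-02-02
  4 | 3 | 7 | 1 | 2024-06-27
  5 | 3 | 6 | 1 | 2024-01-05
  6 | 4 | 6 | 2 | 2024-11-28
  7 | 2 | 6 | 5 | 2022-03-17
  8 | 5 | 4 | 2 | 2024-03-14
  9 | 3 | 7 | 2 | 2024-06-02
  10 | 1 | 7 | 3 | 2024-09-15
SELECT AVG(quantity) FROM orders

Execution result:
2.30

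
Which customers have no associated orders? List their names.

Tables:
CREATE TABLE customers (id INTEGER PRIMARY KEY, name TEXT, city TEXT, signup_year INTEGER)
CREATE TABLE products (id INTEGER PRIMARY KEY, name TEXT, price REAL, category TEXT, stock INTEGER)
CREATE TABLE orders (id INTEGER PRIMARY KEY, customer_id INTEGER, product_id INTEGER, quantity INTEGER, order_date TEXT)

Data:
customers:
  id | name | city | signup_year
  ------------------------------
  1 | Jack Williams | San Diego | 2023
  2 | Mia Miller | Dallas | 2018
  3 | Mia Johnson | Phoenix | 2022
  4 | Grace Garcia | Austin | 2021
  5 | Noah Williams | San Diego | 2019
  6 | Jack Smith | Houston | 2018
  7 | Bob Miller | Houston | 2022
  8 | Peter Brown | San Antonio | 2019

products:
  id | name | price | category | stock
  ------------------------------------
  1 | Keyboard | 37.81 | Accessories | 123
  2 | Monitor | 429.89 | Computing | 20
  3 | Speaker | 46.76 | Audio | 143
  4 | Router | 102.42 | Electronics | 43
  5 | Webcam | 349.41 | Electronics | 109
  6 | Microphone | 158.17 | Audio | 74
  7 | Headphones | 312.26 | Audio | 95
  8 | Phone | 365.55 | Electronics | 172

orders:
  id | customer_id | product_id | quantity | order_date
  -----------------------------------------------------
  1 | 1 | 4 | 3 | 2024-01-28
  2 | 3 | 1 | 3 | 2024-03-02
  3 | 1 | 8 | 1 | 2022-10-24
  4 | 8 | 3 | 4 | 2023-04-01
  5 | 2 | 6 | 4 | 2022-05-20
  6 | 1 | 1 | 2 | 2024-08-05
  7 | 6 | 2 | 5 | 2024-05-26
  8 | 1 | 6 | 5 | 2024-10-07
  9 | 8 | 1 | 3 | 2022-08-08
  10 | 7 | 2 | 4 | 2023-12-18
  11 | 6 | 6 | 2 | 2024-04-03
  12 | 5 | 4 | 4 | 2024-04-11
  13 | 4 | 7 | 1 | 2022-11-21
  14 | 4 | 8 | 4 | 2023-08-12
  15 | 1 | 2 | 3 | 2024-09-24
SELECT p.name FROM customers p LEFT JOIN orders c ON c.customer_id = p.id WHERE c.id IS NULL

Execution result:
(no rows)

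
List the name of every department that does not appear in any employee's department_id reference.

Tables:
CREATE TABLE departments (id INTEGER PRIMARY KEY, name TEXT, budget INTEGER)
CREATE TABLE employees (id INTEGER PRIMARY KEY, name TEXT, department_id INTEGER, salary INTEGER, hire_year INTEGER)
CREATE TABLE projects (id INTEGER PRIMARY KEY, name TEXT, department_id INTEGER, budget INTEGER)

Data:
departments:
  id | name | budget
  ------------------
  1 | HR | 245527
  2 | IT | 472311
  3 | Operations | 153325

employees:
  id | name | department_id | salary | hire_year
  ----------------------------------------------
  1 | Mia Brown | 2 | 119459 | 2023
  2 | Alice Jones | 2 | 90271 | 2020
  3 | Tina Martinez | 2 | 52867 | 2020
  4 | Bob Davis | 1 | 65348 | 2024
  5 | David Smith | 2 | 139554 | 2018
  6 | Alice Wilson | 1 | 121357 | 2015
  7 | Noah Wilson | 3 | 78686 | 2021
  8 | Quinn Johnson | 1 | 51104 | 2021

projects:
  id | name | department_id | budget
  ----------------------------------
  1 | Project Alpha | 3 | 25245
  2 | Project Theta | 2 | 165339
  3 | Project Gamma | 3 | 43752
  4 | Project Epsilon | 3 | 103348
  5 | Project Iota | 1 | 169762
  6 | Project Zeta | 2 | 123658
SELECT p.name FROM departments p LEFT JOIN employees c ON c.department_id = p.id WHERE c.id IS NULL

Execution result:
(no rows)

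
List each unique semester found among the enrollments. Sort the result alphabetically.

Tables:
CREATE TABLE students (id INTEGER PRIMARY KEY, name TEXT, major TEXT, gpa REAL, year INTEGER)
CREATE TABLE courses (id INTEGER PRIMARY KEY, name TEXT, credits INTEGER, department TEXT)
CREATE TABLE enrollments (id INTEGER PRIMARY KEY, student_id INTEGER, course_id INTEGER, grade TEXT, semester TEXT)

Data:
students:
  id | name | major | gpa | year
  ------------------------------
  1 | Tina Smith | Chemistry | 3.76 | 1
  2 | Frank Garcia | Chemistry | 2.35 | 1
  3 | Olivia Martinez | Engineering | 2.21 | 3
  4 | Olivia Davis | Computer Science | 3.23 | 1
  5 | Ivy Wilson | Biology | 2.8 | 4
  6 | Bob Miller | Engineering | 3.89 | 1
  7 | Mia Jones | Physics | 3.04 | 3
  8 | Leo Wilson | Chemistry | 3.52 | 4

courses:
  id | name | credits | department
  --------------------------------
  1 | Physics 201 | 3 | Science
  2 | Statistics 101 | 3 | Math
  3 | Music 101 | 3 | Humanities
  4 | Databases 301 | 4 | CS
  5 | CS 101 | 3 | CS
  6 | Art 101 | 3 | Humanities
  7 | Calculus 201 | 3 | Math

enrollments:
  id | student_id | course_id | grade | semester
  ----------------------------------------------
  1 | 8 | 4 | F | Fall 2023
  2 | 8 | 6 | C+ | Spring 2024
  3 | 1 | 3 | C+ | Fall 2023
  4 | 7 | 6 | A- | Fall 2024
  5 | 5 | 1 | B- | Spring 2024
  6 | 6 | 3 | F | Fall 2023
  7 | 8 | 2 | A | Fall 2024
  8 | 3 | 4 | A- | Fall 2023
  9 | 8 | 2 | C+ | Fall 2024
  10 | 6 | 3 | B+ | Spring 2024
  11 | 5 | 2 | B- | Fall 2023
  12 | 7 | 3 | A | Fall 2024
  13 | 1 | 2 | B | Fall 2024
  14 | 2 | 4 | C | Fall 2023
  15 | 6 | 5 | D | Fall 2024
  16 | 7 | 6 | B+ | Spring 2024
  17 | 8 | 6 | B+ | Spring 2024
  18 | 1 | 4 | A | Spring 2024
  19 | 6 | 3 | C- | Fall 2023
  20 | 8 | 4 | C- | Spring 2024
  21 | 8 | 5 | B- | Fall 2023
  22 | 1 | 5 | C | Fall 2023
SELECT DISTINCT semester FROM enrollments ORDER BY semester

Execution result:
semester
Fall 2023
Fall 2024
Spring 2024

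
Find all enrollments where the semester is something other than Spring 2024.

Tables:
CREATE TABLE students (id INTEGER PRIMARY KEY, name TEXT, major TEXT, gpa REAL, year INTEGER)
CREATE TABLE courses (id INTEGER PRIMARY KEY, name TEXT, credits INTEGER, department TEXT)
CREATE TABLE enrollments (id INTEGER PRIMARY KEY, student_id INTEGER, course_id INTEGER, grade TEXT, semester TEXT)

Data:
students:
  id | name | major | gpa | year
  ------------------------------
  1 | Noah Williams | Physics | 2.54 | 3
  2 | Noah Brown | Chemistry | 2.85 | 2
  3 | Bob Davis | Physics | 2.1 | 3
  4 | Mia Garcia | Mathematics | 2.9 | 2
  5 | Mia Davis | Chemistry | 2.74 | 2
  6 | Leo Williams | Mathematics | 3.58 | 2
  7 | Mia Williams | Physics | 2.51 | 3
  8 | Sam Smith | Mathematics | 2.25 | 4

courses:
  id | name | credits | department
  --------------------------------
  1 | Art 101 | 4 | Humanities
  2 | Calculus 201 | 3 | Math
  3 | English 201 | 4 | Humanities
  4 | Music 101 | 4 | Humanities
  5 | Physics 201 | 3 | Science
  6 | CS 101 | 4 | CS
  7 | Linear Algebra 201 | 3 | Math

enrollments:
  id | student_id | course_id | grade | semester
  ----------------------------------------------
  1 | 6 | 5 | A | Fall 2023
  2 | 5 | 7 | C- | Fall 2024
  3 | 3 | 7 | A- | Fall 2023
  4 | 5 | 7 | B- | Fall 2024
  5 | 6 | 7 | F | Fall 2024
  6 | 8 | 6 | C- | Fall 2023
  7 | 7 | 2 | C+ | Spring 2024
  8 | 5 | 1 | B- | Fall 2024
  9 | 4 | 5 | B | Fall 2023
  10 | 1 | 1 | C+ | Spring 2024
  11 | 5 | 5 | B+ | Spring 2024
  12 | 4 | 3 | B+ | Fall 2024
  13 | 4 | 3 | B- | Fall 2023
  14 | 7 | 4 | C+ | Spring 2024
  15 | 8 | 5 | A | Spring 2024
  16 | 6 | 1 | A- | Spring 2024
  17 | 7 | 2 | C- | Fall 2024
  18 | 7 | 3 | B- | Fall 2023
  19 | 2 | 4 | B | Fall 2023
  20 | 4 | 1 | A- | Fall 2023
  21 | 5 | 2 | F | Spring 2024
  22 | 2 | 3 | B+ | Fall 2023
SELECT id, semester FROM enrollments WHERE semester <> 'Spring 2024'

Execution result:
id | semester
1 | Fall 2023
2 | Fall 2024
3 | Fall 2023
4 | Fall 2024
5 | Fall 2024
6 | Fall 2023
8 | Fall 2024
9 | Fall 2023
12 | Fall 2024
13 | Fall 2023
17 | Fall 2024
18 | Fall 2023
19 | Fall 2023
20 | Fall 2023
22 | Fall 2023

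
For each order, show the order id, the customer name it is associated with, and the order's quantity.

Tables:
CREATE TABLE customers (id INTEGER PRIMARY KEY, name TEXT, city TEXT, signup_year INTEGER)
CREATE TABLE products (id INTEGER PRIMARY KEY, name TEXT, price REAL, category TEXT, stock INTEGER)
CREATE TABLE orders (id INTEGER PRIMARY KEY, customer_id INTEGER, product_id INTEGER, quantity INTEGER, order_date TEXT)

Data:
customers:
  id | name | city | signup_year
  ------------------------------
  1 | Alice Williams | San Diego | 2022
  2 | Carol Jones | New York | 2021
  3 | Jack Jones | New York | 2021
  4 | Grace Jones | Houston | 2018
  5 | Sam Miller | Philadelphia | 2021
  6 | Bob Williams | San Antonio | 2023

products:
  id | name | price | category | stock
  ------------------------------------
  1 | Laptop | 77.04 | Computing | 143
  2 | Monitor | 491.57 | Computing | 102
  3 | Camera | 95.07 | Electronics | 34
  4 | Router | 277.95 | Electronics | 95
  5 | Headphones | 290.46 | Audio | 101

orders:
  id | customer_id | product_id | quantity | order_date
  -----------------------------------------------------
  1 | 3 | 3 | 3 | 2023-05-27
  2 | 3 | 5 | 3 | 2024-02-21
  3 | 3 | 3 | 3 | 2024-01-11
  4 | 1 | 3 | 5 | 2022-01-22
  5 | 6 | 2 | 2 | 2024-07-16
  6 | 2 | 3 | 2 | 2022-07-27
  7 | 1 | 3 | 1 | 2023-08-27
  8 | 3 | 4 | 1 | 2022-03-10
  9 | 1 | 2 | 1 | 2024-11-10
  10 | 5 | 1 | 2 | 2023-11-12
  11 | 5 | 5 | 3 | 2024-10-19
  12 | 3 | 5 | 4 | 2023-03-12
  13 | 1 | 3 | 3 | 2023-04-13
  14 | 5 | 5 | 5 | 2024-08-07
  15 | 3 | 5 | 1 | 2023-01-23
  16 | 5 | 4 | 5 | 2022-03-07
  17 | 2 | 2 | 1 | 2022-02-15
SELECT c.id, p.name AS customer, c.quantity FROM orders c JOIN customers p ON c.customer_id = p.id

Execution result:
id | customer | quantity
1 | Jack Jones | 3
2 | Jack Jones | 3
3 | Jack Jones | 3
4 | Alice Williams | 5
5 | Bob Williams | 2
6 | Carol Jones | 2
7 | Alice Williams | 1
8 | Jack Jones | 1
9 | Alice Williams | 1
10 | Sam Miller | 2
11 | Sam Miller | 3
12 | Jack Jones | 4
13 | Alice Williams | 3
14 | Sam Miller | 5
15 | Jack Jones | 1
16 | Sam Miller | 5
17 | Carol Jones | 1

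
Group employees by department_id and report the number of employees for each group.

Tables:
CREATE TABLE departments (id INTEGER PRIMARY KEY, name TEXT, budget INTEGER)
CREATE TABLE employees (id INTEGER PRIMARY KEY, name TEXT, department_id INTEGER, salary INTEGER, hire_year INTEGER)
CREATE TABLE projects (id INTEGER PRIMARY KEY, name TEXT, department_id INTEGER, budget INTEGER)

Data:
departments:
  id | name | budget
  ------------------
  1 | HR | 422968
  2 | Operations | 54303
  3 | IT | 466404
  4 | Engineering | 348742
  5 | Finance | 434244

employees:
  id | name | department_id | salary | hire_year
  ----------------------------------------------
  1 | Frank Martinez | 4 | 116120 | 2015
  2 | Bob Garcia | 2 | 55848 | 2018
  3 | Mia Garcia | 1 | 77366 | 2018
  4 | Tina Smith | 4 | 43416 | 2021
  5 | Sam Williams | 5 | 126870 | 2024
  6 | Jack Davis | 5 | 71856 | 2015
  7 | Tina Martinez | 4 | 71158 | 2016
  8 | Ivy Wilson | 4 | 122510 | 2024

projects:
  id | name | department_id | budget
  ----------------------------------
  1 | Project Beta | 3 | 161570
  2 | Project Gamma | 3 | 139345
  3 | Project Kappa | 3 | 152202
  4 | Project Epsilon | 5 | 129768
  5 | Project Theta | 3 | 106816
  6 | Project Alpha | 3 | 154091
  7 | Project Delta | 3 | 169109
SELECT department_id, COUNT(*) AS n FROM employees GROUP BY department_id

Execution result:
department_id | n
1 | 1
2 | 1
4 | 4
5 | 2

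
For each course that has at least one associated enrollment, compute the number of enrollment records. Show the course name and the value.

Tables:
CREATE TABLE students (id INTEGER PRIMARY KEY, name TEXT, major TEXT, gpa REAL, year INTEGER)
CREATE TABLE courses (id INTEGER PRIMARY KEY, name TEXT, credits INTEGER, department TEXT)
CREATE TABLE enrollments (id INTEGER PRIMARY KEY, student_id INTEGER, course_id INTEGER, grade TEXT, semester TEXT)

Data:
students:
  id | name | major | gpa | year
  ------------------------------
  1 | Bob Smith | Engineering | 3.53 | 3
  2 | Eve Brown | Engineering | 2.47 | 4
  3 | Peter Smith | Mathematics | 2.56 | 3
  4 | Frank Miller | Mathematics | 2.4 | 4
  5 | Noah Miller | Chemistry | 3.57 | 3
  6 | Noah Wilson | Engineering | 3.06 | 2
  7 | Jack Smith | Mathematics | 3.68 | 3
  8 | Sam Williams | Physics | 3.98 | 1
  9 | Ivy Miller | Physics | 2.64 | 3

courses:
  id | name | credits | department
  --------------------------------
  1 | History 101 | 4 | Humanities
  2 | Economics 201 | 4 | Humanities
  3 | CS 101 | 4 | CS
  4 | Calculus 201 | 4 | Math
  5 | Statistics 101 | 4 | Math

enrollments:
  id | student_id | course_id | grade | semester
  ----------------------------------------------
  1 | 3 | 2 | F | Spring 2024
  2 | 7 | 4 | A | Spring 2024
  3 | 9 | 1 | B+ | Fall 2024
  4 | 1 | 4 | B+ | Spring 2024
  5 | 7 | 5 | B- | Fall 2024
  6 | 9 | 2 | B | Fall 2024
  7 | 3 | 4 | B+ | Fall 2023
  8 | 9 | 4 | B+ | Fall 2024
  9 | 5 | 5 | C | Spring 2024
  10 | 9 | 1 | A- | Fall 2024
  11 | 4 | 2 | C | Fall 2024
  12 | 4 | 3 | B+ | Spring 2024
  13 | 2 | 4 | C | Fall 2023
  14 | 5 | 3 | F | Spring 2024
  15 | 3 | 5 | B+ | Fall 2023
SELECT p.name, COUNT(*) AS n FROM enrollments c JOIN courses p ON c.course_id = p.id GROUP BY p.id, p.name

Execution result:
name | n
History 101 | 2
Economics 201 | 3
CS 101 | 2
Calculus 201 | 5
Statistics 101 | 3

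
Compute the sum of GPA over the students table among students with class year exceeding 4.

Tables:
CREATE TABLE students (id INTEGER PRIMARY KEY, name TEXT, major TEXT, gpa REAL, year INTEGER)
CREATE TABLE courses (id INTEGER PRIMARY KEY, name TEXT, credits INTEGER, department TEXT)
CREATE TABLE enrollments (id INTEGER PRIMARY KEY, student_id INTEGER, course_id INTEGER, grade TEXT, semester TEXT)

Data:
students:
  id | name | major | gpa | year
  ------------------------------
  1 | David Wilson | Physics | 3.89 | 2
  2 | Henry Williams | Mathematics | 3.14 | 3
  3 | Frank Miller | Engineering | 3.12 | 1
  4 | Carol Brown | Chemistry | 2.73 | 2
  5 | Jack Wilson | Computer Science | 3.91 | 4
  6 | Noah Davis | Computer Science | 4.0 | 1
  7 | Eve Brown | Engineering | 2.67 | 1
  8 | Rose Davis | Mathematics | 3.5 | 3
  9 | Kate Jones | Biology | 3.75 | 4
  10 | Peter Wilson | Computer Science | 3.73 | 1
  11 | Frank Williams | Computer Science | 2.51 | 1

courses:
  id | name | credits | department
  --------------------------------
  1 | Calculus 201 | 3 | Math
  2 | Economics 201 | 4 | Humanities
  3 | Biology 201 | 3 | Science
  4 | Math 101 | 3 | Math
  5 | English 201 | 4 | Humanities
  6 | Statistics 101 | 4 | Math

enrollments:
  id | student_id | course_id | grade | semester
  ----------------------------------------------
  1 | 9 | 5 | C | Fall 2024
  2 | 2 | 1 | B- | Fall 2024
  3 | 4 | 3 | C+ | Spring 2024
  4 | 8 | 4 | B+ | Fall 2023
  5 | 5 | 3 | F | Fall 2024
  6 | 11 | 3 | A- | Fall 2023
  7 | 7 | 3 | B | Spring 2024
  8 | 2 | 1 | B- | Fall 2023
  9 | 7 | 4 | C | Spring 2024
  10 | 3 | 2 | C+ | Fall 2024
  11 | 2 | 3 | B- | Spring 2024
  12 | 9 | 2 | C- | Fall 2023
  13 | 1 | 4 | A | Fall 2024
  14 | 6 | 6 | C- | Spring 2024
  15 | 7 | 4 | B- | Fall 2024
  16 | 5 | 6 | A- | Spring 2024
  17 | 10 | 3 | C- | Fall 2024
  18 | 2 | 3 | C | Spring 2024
SELECT SUM(gpa) FROM students WHERE year > 4

Execution result:
NULL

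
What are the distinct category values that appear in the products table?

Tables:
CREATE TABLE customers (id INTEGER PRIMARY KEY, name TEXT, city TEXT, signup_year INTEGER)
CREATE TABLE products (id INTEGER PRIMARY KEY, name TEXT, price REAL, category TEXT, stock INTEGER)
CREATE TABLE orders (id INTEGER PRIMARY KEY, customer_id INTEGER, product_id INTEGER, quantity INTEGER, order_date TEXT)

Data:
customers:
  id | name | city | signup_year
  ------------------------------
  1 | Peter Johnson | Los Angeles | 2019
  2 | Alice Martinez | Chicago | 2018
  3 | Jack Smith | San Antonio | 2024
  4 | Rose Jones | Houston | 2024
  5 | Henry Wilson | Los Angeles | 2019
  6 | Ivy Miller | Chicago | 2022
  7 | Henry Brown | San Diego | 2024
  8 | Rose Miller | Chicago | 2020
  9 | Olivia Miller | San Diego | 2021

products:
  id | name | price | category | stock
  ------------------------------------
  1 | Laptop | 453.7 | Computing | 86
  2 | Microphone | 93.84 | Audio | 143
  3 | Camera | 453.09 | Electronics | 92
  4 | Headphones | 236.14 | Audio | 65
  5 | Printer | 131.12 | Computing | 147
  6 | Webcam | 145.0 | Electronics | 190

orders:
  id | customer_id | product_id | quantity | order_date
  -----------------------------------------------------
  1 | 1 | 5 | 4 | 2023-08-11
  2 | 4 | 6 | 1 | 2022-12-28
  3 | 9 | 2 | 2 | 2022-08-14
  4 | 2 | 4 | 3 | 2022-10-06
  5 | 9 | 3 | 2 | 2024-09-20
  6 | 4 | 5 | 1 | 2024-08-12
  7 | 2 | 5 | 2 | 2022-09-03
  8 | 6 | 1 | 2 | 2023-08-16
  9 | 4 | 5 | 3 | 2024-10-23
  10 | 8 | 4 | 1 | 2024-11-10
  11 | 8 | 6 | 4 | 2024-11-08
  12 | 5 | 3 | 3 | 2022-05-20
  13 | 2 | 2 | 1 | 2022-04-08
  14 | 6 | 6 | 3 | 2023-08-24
SELECT DISTINCT category FROM products

Execution result:
category
Computing
Audio
Electronics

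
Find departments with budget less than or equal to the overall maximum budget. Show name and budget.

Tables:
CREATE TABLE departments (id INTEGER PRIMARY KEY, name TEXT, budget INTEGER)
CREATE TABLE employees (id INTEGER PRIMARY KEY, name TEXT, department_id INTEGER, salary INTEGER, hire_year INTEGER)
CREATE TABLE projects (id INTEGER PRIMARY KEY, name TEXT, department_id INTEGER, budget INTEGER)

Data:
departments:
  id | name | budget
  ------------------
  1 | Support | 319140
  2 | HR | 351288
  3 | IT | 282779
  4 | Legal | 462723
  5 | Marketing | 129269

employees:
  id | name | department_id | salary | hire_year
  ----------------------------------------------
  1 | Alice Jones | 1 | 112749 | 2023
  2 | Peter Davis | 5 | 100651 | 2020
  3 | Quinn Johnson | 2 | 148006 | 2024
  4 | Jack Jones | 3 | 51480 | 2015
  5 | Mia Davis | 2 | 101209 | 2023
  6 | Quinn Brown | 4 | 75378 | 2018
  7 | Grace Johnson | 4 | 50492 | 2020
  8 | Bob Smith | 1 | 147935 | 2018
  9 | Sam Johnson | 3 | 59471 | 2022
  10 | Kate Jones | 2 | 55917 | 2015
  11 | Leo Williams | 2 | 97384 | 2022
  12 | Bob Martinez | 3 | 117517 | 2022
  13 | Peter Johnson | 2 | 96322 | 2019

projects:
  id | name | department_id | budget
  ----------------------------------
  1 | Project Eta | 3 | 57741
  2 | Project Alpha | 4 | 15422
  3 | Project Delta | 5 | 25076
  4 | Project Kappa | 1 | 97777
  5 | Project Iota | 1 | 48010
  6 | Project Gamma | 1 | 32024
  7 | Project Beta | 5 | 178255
SELECT name, budget FROM departments WHERE budget <= (SELECT MAX(budget) FROM departments)

Execution result:
name | budget
Support | 319140
HR | 351288
IT | 282779
Legal | 462723
Marketing | 129269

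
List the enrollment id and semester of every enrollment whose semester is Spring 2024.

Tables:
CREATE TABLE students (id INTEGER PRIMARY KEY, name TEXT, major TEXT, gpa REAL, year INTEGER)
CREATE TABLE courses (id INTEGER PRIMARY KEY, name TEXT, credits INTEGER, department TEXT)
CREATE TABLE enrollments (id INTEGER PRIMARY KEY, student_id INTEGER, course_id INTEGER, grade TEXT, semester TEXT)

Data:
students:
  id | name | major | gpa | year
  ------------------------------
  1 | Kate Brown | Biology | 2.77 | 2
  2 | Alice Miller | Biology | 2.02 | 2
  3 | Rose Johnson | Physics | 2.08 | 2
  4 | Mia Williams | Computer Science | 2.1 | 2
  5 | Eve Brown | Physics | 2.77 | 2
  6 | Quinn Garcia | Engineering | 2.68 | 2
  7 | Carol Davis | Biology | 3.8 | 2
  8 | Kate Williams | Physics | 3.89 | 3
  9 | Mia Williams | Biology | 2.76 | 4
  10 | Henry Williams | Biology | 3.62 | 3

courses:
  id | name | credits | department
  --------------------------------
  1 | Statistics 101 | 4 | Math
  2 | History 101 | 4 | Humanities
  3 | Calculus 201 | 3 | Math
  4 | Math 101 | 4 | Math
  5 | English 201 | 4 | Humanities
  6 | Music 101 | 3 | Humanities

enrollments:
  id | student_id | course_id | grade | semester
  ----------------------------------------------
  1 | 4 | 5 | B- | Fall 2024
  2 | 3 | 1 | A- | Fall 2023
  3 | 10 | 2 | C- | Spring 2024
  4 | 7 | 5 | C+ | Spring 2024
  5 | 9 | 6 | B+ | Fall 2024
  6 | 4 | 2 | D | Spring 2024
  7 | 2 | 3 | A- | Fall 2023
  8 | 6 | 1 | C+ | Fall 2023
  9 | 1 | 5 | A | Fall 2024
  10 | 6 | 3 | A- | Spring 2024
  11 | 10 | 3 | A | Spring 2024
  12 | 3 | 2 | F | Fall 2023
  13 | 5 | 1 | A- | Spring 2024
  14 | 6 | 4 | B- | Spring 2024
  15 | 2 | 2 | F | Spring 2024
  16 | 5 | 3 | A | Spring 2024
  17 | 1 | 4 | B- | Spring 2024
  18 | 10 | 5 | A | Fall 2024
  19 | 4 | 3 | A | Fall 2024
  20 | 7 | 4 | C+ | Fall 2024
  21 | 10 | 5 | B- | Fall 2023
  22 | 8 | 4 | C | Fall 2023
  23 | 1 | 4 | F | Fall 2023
SELECT id, semester FROM enrollments WHERE semester = 'Spring 2024'

Execution result:
id | semester
3 | Spring 2024
4 | Spring 2024
6 | Spring 2024
10 | Spring 2024
11 | Spring 2024
13 | Spring 2024
14 | Spring 2024
15 | Spring 2024
16 | Spring 2024
17 | Spring 2024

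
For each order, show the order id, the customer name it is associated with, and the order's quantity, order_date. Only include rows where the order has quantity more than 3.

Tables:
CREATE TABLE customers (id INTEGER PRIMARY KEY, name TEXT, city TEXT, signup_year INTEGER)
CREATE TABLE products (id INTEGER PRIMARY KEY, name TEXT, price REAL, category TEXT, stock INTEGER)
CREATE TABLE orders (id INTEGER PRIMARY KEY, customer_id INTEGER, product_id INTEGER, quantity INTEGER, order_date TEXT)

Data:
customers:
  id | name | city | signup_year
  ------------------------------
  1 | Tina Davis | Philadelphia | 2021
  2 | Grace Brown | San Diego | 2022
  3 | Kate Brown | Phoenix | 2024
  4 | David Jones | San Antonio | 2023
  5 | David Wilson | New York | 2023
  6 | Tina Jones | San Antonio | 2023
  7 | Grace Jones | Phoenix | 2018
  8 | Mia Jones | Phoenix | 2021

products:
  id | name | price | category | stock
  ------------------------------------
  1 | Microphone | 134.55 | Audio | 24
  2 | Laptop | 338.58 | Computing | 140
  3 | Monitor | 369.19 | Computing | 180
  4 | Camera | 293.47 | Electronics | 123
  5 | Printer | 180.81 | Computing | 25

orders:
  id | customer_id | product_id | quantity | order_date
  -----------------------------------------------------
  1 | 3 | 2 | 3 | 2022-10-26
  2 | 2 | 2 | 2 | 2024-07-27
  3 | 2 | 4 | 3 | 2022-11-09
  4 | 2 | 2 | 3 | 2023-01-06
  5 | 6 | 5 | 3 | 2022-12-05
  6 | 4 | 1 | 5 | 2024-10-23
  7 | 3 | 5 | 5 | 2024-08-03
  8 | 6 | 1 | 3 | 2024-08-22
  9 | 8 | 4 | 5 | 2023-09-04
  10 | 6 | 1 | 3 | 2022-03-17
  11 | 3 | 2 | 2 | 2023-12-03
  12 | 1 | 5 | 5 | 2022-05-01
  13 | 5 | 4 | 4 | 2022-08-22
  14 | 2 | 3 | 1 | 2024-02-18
SELECT c.id, p.name AS customer, c.quantity, c.order_date FROM orders c JOIN customers p ON c.customer_id = p.id WHERE c.quantity > 3

Execution result:
id | customer | quantity | order_date
6 | David Jones | 5 | 2024-10-23
7 | Kate Brown | 5 | 2024-08-03
9 | Mia Jones | 5 | 2023-09-04
12 | Tina Davis | 5 | 2022-05-01
13 | David Wilson | 4 | 2022-08-22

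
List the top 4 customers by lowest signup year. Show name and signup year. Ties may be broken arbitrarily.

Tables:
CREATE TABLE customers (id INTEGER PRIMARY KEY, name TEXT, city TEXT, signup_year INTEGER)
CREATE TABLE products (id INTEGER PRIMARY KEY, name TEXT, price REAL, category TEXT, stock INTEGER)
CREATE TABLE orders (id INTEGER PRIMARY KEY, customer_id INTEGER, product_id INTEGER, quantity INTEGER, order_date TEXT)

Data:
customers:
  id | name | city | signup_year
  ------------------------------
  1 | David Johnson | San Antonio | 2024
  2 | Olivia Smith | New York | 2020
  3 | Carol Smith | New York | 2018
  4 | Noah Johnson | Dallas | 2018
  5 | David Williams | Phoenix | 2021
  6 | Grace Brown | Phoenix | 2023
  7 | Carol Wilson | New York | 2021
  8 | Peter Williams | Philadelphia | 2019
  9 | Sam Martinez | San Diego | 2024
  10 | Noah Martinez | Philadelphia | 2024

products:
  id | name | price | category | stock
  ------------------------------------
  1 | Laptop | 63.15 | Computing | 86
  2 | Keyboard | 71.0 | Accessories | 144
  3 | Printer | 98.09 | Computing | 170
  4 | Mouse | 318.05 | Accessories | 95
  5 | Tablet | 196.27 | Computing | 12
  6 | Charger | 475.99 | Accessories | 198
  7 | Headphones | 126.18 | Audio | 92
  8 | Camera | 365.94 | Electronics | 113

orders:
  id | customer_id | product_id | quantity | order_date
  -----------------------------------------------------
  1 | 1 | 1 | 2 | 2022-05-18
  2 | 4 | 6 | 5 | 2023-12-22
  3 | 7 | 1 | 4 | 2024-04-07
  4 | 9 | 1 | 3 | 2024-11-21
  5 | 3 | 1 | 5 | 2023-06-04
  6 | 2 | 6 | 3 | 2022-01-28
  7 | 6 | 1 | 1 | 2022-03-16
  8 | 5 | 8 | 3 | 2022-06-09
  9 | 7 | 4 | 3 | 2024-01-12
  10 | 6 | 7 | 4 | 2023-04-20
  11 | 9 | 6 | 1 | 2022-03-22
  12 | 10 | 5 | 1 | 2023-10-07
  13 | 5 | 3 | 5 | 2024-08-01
SELECT name, signup_year FROM customers ORDER BY signup_year ASC LIMIT 4

Execution result:
name | signup_year
Carol Smith | 2018
Noah Johnson | 2018
Peter Williams | 2019
Olivia Smith | 2020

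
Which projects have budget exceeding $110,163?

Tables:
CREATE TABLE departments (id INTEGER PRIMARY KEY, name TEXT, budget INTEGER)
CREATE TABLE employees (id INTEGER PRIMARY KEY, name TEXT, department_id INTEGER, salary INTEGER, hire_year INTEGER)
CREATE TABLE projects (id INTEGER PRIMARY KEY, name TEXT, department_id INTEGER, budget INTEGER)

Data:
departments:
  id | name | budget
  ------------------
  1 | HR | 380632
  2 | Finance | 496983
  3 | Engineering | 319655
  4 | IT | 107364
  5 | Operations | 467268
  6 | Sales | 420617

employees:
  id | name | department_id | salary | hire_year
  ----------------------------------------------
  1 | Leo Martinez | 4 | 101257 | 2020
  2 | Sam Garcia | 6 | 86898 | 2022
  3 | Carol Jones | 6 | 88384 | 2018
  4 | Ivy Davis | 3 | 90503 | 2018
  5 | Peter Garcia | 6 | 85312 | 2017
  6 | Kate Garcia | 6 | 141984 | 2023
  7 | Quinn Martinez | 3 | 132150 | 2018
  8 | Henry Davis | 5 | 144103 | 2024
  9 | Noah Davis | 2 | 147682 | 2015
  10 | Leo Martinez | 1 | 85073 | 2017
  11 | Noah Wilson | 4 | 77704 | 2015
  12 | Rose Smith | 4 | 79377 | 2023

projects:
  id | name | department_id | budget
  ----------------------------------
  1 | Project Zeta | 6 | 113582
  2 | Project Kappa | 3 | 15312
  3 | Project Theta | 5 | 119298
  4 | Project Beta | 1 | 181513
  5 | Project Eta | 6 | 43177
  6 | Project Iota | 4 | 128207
SELECT name, budget FROM projects WHERE budget > 110163

Execution result:
name | budget
Project Zeta | 113582
Project Theta | 119298
Project Beta | 181513
Project Iota | 128207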